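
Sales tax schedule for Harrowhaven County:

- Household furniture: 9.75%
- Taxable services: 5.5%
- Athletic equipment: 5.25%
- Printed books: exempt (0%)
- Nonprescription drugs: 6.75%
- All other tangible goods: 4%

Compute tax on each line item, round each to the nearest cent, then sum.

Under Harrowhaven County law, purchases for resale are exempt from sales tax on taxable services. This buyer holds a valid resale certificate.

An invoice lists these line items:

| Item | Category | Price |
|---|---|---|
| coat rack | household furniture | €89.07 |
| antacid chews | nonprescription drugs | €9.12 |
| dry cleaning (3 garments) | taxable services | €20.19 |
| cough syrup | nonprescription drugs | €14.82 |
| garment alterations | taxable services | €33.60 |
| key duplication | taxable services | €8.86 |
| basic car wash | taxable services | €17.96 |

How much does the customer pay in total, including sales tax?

€203.92

Coat rack €89.07: household furniture → 9.75% → €8.68
Antacid chews €9.12: nonprescription drugs → 6.75% → €0.62
Dry cleaning (3 garments) €20.19: taxable services, buyer-exempt → 0% → €0.00
Cough syrup €14.82: nonprescription drugs → 6.75% → €1.00
Garment alterations €33.60: taxable services, buyer-exempt → 0% → €0.00
Key duplication €8.86: taxable services, buyer-exempt → 0% → €0.00
Basic car wash €17.96: taxable services, buyer-exempt → 0% → €0.00
Subtotal = €193.62; tax = €10.30; total due = €203.92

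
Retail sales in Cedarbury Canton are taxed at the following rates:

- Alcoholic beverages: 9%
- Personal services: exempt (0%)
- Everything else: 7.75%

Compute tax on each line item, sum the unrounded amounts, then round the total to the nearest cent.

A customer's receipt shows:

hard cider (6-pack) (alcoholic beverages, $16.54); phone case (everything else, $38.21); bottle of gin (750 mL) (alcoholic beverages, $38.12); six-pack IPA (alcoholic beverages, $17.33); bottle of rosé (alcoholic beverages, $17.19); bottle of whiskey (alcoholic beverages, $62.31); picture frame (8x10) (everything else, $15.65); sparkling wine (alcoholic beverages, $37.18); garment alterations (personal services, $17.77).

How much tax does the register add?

$21.15

Hard cider (6-pack) $16.54: alcoholic beverages → 9% → $1.4886
Phone case $38.21: everything else → 7.75% → $2.961275
Bottle of gin (750 mL) $38.12: alcoholic beverages → 9% → $3.4308
Six-pack IPA $17.33: alcoholic beverages → 9% → $1.5597
Bottle of rosé $17.19: alcoholic beverages → 9% → $1.5471
Bottle of whiskey $62.31: alcoholic beverages → 9% → $5.6079
Picture frame (8x10) $15.65: everything else → 7.75% → $1.212875
Sparkling wine $37.18: alcoholic beverages → 9% → $3.3462
Garment alterations $17.77: personal services → 0% → $0.00
Unrounded tax sum = $21.15445 → $21.15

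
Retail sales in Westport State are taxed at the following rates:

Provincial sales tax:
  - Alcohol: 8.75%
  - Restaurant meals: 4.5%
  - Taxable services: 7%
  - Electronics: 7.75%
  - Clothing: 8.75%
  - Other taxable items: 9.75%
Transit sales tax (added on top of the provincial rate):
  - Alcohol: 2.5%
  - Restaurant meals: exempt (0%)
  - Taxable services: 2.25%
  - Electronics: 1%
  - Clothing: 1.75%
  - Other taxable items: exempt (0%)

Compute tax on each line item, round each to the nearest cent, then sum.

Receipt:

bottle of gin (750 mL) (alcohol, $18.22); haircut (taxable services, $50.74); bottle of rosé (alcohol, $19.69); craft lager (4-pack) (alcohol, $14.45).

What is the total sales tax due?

Bottle of gin (750 mL) $18.22: alcohol → 8.75% + 2.5% transit = 11.25% → $2.05
Haircut $50.74: taxable services → 7% + 2.25% transit = 9.25% → $4.69
Bottle of rosé $19.69: alcohol → 8.75% + 2.5% transit = 11.25% → $2.22
Craft lager (4-pack) $14.45: alcohol → 8.75% + 2.5% transit = 11.25% → $1.63
Total tax = $2.05 + $4.69 + $2.22 + $1.63 = $10.59

$10.59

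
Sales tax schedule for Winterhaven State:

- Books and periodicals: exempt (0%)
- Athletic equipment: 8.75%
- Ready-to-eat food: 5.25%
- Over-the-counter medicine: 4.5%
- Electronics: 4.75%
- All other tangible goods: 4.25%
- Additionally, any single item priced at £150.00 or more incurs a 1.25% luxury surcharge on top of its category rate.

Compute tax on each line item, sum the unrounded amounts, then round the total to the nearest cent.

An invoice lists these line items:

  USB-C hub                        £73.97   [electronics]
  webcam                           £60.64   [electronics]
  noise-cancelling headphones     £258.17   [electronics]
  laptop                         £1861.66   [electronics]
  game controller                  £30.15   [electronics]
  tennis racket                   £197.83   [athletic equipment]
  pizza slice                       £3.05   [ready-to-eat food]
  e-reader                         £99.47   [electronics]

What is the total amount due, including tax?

£2744.62

USB-C hub £73.97: electronics → 4.75% → £3.513575
Webcam £60.64: electronics → 4.75% → £2.8804
Noise-cancelling headphones £258.17: electronics → 4.75% + 1.25% surcharge = 6% → £15.4902
Laptop £1861.66: electronics → 4.75% + 1.25% surcharge = 6% → £111.6996
Game controller £30.15: electronics → 4.75% → £1.432125
Tennis racket £197.83: athletic equipment → 8.75% + 1.25% surcharge = 10% → £19.783
Pizza slice £3.05: ready-to-eat food → 5.25% → £0.160125
E-reader £99.47: electronics → 4.75% → £4.724825
Subtotal = £2584.94; unrounded tax = £159.68385 → £159.68; total due = £2744.62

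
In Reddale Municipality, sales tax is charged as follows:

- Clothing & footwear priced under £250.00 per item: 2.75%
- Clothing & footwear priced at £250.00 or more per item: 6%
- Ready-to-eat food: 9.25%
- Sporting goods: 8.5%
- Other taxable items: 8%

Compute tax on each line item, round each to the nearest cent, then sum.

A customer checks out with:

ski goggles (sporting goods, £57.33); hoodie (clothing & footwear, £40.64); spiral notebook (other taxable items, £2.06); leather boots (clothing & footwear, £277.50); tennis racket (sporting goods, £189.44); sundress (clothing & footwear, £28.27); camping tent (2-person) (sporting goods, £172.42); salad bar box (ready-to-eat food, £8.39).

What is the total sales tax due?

£55.12

Ski goggles £57.33: sporting goods → 8.5% → £4.87
Hoodie £40.64: clothing & footwear, under £250.00 → 2.75% → £1.12
Spiral notebook £2.06: other taxable items → 8% → £0.16
Leather boots £277.50: clothing & footwear, £250.00 or more → 6% → £16.65
Tennis racket £189.44: sporting goods → 8.5% → £16.10
Sundress £28.27: clothing & footwear, under £250.00 → 2.75% → £0.78
Camping tent (2-person) £172.42: sporting goods → 8.5% → £14.66
Salad bar box £8.39: ready-to-eat food → 9.25% → £0.78
Total tax = £4.87 + £1.12 + £0.16 + £16.65 + £16.10 + £0.78 + £14.66 + £0.78 = £55.12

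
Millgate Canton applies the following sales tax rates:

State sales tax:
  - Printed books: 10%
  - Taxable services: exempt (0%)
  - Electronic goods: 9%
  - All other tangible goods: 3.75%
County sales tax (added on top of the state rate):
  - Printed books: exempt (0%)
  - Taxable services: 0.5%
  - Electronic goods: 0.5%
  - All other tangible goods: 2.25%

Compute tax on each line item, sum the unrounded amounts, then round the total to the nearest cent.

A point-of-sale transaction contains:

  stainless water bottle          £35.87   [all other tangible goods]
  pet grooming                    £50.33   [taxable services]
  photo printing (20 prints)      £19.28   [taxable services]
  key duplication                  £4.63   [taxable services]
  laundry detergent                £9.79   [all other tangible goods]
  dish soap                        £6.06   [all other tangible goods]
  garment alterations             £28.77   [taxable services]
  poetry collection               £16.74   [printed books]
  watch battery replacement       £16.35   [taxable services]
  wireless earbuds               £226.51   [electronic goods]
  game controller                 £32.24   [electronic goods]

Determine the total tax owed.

Stainless water bottle £35.87: all other tangible goods → 3.75% + 2.25% county = 6% → £2.1522
Pet grooming £50.33: taxable services → 0% + 0.5% county = 0.5% → £0.25165
Photo printing (20 prints) £19.28: taxable services → 0% + 0.5% county = 0.5% → £0.0964
Key duplication £4.63: taxable services → 0% + 0.5% county = 0.5% → £0.02315
Laundry detergent £9.79: all other tangible goods → 3.75% + 2.25% county = 6% → £0.5874
Dish soap £6.06: all other tangible goods → 3.75% + 2.25% county = 6% → £0.3636
Garment alterations £28.77: taxable services → 0% + 0.5% county = 0.5% → £0.14385
Poetry collection £16.74: printed books → 10% + 0% county = 10% → £1.674
Watch battery replacement £16.35: taxable services → 0% + 0.5% county = 0.5% → £0.08175
Wireless earbuds £226.51: electronic goods → 9% + 0.5% county = 9.5% → £21.51845
Game controller £32.24: electronic goods → 9% + 0.5% county = 9.5% → £3.0628
Unrounded tax sum = £29.95525 → £29.96

£29.96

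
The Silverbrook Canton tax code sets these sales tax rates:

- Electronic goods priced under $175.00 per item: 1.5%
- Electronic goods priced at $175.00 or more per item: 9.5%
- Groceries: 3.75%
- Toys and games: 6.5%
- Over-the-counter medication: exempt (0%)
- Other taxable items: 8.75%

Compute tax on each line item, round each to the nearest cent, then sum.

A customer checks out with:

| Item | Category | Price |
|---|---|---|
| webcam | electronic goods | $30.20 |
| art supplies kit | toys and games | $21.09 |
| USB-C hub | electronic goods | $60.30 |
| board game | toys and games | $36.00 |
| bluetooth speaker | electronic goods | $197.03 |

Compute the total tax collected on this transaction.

Webcam $30.20: electronic goods, under $175.00 → 1.5% → $0.45
Art supplies kit $21.09: toys and games → 6.5% → $1.37
USB-C hub $60.30: electronic goods, under $175.00 → 1.5% → $0.90
Board game $36.00: toys and games → 6.5% → $2.34
Bluetooth speaker $197.03: electronic goods, $175.00 or more → 9.5% → $18.72
Total tax = $0.45 + $1.37 + $0.90 + $2.34 + $18.72 = $23.78

$23.78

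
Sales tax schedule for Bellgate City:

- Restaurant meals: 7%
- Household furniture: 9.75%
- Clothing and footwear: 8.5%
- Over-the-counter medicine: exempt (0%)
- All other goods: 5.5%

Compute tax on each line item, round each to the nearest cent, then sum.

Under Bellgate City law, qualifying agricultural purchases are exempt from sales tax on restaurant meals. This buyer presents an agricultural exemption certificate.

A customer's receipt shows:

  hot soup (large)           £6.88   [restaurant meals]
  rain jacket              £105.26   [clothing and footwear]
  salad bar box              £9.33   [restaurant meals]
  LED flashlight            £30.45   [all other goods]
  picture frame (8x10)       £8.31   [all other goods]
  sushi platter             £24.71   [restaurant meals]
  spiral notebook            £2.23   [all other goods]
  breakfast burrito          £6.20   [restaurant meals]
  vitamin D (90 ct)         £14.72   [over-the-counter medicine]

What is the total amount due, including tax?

£219.29

Hot soup (large) £6.88: restaurant meals, buyer-exempt → 0% → £0.00
Rain jacket £105.26: clothing and footwear → 8.5% → £8.95
Salad bar box £9.33: restaurant meals, buyer-exempt → 0% → £0.00
LED flashlight £30.45: all other goods → 5.5% → £1.67
Picture frame (8x10) £8.31: all other goods → 5.5% → £0.46
Sushi platter £24.71: restaurant meals, buyer-exempt → 0% → £0.00
Spiral notebook £2.23: all other goods → 5.5% → £0.12
Breakfast burrito £6.20: restaurant meals, buyer-exempt → 0% → £0.00
Vitamin D (90 ct) £14.72: over-the-counter medicine → 0% → £0.00
Subtotal = £208.09; tax = £11.20; total due = £219.29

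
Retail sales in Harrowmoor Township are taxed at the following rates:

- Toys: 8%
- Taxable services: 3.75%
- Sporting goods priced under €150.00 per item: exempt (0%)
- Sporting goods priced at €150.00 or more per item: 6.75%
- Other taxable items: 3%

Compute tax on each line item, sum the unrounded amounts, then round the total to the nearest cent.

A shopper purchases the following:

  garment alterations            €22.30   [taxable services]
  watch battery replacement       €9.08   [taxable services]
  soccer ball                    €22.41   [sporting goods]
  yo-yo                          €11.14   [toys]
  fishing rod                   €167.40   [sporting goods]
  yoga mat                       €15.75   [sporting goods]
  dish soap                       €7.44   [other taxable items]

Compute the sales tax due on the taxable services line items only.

€1.18

Garment alterations €22.30: taxable services → 3.75% → €0.83625
Watch battery replacement €9.08: taxable services → 3.75% → €0.3405
Tax on taxable services: unrounded sum = €1.17675 → €1.18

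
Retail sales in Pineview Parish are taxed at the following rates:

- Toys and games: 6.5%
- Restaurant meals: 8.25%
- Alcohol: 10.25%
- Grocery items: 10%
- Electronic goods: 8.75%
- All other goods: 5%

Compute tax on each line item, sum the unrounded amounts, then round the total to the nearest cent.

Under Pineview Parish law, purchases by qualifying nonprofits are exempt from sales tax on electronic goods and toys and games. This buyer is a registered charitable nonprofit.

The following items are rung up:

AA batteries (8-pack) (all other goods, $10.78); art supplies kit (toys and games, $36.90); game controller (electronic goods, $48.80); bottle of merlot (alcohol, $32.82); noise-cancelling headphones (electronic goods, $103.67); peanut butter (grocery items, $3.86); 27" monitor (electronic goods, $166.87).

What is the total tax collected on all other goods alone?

AA batteries (8-pack) $10.78: all other goods → 5% → $0.539
Tax on all other goods: unrounded sum = $0.539 → $0.54

$0.54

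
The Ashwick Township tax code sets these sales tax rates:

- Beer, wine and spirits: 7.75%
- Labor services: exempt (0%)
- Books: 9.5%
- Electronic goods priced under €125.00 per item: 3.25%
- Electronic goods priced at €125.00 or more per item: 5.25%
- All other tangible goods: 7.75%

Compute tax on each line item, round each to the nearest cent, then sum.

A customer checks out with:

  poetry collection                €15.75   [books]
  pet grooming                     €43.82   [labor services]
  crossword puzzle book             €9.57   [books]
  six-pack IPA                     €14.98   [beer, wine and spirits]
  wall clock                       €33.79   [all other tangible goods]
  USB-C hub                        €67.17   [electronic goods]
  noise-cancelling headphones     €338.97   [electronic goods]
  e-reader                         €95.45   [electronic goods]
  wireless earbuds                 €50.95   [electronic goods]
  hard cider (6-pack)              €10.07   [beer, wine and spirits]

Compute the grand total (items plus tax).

€712.23

Poetry collection €15.75: books → 9.5% → €1.50
Pet grooming €43.82: labor services → 0% → €0.00
Crossword puzzle book €9.57: books → 9.5% → €0.91
Six-pack IPA €14.98: beer, wine and spirits → 7.75% → €1.16
Wall clock €33.79: all other tangible goods → 7.75% → €2.62
USB-C hub €67.17: electronic goods, under €125.00 → 3.25% → €2.18
Noise-cancelling headphones €338.97: electronic goods, €125.00 or more → 5.25% → €17.80
E-reader €95.45: electronic goods, under €125.00 → 3.25% → €3.10
Wireless earbuds €50.95: electronic goods, under €125.00 → 3.25% → €1.66
Hard cider (6-pack) €10.07: beer, wine and spirits → 7.75% → €0.78
Subtotal = €680.52; tax = €31.71; total due = €712.23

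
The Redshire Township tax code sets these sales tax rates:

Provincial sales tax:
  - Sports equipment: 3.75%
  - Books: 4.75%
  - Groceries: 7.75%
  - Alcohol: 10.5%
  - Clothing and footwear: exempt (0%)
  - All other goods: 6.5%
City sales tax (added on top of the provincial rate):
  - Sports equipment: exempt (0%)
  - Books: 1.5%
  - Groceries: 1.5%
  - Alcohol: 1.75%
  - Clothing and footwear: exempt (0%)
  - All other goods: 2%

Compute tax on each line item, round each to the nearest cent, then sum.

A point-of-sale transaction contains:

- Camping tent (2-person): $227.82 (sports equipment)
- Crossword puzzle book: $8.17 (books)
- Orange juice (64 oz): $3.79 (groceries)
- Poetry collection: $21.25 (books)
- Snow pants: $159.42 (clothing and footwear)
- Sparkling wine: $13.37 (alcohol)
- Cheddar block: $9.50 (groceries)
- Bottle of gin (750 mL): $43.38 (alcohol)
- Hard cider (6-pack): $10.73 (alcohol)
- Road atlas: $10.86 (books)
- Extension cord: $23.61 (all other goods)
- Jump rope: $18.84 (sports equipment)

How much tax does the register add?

Camping tent (2-person) $227.82: sports equipment → 3.75% + 0% city = 3.75% → $8.54
Crossword puzzle book $8.17: books → 4.75% + 1.5% city = 6.25% → $0.51
Orange juice (64 oz) $3.79: groceries → 7.75% + 1.5% city = 9.25% → $0.35
Poetry collection $21.25: books → 4.75% + 1.5% city = 6.25% → $1.33
Snow pants $159.42: clothing and footwear → 0% + 0% city = 0% → $0.00
Sparkling wine $13.37: alcohol → 10.5% + 1.75% city = 12.25% → $1.64
Cheddar block $9.50: groceries → 7.75% + 1.5% city = 9.25% → $0.88
Bottle of gin (750 mL) $43.38: alcohol → 10.5% + 1.75% city = 12.25% → $5.31
Hard cider (6-pack) $10.73: alcohol → 10.5% + 1.75% city = 12.25% → $1.31
Road atlas $10.86: books → 4.75% + 1.5% city = 6.25% → $0.68
Extension cord $23.61: all other goods → 6.5% + 2% city = 8.5% → $2.01
Jump rope $18.84: sports equipment → 3.75% + 0% city = 3.75% → $0.71
Total tax = $8.54 + $0.51 + $0.35 + $1.33 + $1.64 + $0.88 + $5.31 + $1.31 + $0.68 + $2.01 + $0.71 = $23.27

$23.27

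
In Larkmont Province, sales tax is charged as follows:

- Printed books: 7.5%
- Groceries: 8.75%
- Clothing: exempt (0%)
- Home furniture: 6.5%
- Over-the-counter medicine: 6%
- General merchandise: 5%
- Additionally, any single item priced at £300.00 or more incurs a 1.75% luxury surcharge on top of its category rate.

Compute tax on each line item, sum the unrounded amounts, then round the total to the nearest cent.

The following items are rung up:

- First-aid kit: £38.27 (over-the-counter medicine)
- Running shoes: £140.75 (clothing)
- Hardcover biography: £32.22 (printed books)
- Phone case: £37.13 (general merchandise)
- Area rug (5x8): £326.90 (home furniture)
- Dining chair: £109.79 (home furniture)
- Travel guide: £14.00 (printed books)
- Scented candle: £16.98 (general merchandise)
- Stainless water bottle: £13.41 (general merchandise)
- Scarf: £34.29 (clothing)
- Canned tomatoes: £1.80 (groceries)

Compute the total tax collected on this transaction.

£43.40

First-aid kit £38.27: over-the-counter medicine → 6% → £2.2962
Running shoes £140.75: clothing → 0% → £0.00
Hardcover biography £32.22: printed books → 7.5% → £2.4165
Phone case £37.13: general merchandise → 5% → £1.8565
Area rug (5x8) £326.90: home furniture → 6.5% + 1.75% surcharge = 8.25% → £26.96925
Dining chair £109.79: home furniture → 6.5% → £7.13635
Travel guide £14.00: printed books → 7.5% → £1.05
Scented candle £16.98: general merchandise → 5% → £0.849
Stainless water bottle £13.41: general merchandise → 5% → £0.6705
Scarf £34.29: clothing → 0% → £0.00
Canned tomatoes £1.80: groceries → 8.75% → £0.1575
Unrounded tax sum = £43.4018 → £43.40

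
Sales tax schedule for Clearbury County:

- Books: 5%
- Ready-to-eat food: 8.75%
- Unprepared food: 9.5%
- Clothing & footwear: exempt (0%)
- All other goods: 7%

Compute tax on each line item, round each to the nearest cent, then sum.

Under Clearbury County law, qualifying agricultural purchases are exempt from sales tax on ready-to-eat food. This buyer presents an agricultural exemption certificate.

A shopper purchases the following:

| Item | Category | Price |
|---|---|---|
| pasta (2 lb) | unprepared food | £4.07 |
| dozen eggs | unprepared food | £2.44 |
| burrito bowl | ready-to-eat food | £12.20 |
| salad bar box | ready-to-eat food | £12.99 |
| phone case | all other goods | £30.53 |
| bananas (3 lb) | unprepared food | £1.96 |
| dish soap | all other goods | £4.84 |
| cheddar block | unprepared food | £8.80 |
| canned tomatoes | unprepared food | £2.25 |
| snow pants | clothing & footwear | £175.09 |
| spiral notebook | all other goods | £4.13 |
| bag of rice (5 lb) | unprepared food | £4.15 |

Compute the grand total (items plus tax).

£268.47

Pasta (2 lb) £4.07: unprepared food → 9.5% → £0.39
Dozen eggs £2.44: unprepared food → 9.5% → £0.23
Burrito bowl £12.20: ready-to-eat food, buyer-exempt → 0% → £0.00
Salad bar box £12.99: ready-to-eat food, buyer-exempt → 0% → £0.00
Phone case £30.53: all other goods → 7% → £2.14
Bananas (3 lb) £1.96: unprepared food → 9.5% → £0.19
Dish soap £4.84: all other goods → 7% → £0.34
Cheddar block £8.80: unprepared food → 9.5% → £0.84
Canned tomatoes £2.25: unprepared food → 9.5% → £0.21
Snow pants £175.09: clothing & footwear → 0% → £0.00
Spiral notebook £4.13: all other goods → 7% → £0.29
Bag of rice (5 lb) £4.15: unprepared food → 9.5% → £0.39
Subtotal = £263.45; tax = £5.02; total due = £268.47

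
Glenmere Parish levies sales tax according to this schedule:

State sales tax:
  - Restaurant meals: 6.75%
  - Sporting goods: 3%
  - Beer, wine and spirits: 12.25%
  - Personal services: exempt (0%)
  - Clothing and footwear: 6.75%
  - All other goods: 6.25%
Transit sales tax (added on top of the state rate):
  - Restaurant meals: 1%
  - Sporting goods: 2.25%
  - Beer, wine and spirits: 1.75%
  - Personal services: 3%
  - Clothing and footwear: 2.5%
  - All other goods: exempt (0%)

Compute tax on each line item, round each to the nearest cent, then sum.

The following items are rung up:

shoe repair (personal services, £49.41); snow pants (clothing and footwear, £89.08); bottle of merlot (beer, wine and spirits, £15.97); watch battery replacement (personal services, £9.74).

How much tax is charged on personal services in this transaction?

£1.77

Shoe repair £49.41: personal services → 0% + 3% transit = 3% → £1.48
Watch battery replacement £9.74: personal services → 0% + 3% transit = 3% → £0.29
Tax on personal services = £1.48 + £0.29 = £1.77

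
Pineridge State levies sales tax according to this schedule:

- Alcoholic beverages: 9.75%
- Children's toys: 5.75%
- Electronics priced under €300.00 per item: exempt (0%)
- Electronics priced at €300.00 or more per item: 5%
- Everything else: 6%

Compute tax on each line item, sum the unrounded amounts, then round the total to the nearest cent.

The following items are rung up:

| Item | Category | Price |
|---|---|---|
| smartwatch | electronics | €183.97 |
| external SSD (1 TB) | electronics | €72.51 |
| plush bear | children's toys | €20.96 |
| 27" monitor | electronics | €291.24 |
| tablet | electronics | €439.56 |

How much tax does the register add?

Smartwatch €183.97: electronics, under €300.00 → 0% → €0.00
External SSD (1 TB) €72.51: electronics, under €300.00 → 0% → €0.00
Plush bear €20.96: children's toys → 5.75% → €1.2052
27" monitor €291.24: electronics, under €300.00 → 0% → €0.00
Tablet €439.56: electronics, €300.00 or more → 5% → €21.978
Unrounded tax sum = €23.1832 → €23.18

€23.18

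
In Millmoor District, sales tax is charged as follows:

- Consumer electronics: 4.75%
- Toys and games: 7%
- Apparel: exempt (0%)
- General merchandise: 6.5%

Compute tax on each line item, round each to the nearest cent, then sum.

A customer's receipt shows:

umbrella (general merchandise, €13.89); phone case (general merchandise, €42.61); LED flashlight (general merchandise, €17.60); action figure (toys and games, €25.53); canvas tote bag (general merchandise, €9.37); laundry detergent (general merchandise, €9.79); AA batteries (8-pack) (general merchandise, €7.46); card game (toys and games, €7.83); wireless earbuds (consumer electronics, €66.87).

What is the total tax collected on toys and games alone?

€2.34

Action figure €25.53: toys and games → 7% → €1.79
Card game €7.83: toys and games → 7% → €0.55
Tax on toys and games = €1.79 + €0.55 = €2.34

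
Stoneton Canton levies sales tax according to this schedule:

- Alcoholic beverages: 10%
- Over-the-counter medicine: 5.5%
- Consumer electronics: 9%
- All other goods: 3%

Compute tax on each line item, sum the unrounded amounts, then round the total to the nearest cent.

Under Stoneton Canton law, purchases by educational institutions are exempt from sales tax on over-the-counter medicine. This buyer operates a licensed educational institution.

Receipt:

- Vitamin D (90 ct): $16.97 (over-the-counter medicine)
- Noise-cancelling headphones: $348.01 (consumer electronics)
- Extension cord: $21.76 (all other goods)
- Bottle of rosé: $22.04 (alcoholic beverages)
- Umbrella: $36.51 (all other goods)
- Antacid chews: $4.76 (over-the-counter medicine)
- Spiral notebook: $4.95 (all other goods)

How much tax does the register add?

$35.42

Vitamin D (90 ct) $16.97: over-the-counter medicine, buyer-exempt → 0% → $0.00
Noise-cancelling headphones $348.01: consumer electronics → 9% → $31.3209
Extension cord $21.76: all other goods → 3% → $0.6528
Bottle of rosé $22.04: alcoholic beverages → 10% → $2.204
Umbrella $36.51: all other goods → 3% → $1.0953
Antacid chews $4.76: over-the-counter medicine, buyer-exempt → 0% → $0.00
Spiral notebook $4.95: all other goods → 3% → $0.1485
Unrounded tax sum = $35.4215 → $35.42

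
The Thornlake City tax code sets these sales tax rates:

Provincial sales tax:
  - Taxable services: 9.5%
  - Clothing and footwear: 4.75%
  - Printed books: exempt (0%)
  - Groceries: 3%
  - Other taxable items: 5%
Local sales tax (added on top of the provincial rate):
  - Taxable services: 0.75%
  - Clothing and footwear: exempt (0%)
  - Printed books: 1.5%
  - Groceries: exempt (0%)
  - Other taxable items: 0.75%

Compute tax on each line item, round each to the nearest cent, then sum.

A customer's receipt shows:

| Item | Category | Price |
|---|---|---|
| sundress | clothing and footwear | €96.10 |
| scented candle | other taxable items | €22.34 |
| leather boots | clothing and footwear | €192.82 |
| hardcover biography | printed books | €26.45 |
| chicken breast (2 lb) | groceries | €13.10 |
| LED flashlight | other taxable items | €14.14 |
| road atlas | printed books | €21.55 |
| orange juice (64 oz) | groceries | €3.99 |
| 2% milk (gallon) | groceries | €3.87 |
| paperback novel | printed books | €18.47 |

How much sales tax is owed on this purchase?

Sundress €96.10: clothing and footwear → 4.75% + 0% local = 4.75% → €4.56
Scented candle €22.34: other taxable items → 5% + 0.75% local = 5.75% → €1.28
Leather boots €192.82: clothing and footwear → 4.75% + 0% local = 4.75% → €9.16
Hardcover biography €26.45: printed books → 0% + 1.5% local = 1.5% → €0.40
Chicken breast (2 lb) €13.10: groceries → 3% + 0% local = 3% → €0.39
LED flashlight €14.14: other taxable items → 5% + 0.75% local = 5.75% → €0.81
Road atlas €21.55: printed books → 0% + 1.5% local = 1.5% → €0.32
Orange juice (64 oz) €3.99: groceries → 3% + 0% local = 3% → €0.12
2% milk (gallon) €3.87: groceries → 3% + 0% local = 3% → €0.12
Paperback novel €18.47: printed books → 0% + 1.5% local = 1.5% → €0.28
Total tax = €4.56 + €1.28 + €9.16 + €0.40 + €0.39 + €0.81 + €0.32 + €0.12 + €0.12 + €0.28 = €17.44

€17.44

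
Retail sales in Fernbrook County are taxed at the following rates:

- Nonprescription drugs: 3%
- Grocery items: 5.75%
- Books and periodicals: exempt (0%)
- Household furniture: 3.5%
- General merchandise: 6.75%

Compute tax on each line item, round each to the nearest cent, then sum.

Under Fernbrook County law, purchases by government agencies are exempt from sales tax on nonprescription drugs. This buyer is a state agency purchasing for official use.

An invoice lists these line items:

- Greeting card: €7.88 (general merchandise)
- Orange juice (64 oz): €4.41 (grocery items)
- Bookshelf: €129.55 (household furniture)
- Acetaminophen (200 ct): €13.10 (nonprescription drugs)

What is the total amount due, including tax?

Greeting card €7.88: general merchandise → 6.75% → €0.53
Orange juice (64 oz) €4.41: grocery items → 5.75% → €0.25
Bookshelf €129.55: household furniture → 3.5% → €4.53
Acetaminophen (200 ct) €13.10: nonprescription drugs, buyer-exempt → 0% → €0.00
Subtotal = €154.94; tax = €5.31; total due = €160.25

€160.25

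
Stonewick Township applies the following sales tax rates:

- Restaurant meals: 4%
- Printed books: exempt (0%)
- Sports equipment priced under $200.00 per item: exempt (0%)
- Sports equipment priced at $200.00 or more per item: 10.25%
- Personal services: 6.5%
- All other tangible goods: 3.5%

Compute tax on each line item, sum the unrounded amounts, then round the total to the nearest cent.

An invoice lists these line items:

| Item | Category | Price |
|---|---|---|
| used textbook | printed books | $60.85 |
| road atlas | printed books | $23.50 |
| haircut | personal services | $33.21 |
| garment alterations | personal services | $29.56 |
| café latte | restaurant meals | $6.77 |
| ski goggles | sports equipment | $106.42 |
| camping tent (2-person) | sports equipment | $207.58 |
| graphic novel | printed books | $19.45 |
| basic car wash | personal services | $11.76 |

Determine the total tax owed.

Used textbook $60.85: printed books → 0% → $0.00
Road atlas $23.50: printed books → 0% → $0.00
Haircut $33.21: personal services → 6.5% → $2.15865
Garment alterations $29.56: personal services → 6.5% → $1.9214
Café latte $6.77: restaurant meals → 4% → $0.2708
Ski goggles $106.42: sports equipment, under $200.00 → 0% → $0.00
Camping tent (2-person) $207.58: sports equipment, $200.00 or more → 10.25% → $21.27695
Graphic novel $19.45: printed books → 0% → $0.00
Basic car wash $11.76: personal services → 6.5% → $0.7644
Unrounded tax sum = $26.3922 → $26.39

$26.39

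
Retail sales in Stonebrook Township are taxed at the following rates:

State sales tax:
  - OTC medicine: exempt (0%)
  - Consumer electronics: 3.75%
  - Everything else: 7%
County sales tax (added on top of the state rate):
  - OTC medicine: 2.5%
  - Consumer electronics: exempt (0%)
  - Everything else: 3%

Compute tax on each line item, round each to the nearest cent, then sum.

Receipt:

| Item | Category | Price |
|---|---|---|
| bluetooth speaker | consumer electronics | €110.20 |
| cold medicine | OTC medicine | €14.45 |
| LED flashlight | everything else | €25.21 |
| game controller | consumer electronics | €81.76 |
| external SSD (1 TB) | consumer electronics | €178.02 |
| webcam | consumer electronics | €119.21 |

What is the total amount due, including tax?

Bluetooth speaker €110.20: consumer electronics → 3.75% + 0% county = 3.75% → €4.13
Cold medicine €14.45: OTC medicine → 0% + 2.5% county = 2.5% → €0.36
LED flashlight €25.21: everything else → 7% + 3% county = 10% → €2.52
Game controller €81.76: consumer electronics → 3.75% + 0% county = 3.75% → €3.07
External SSD (1 TB) €178.02: consumer electronics → 3.75% + 0% county = 3.75% → €6.68
Webcam €119.21: consumer electronics → 3.75% + 0% county = 3.75% → €4.47
Subtotal = €528.85; tax = €21.23; total due = €550.08

€550.08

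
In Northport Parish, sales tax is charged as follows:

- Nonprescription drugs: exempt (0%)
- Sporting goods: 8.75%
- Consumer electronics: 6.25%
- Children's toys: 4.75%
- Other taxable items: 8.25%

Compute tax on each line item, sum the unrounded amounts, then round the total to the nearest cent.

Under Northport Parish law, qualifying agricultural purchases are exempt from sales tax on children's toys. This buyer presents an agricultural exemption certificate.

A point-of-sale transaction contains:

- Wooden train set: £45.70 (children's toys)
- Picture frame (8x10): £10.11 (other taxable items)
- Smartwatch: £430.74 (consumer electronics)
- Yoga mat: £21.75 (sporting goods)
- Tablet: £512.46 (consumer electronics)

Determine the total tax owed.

£61.69

Wooden train set £45.70: children's toys, buyer-exempt → 0% → £0.00
Picture frame (8x10) £10.11: other taxable items → 8.25% → £0.834075
Smartwatch £430.74: consumer electronics → 6.25% → £26.92125
Yoga mat £21.75: sporting goods → 8.75% → £1.903125
Tablet £512.46: consumer electronics → 6.25% → £32.02875
Unrounded tax sum = £61.6872 → £61.69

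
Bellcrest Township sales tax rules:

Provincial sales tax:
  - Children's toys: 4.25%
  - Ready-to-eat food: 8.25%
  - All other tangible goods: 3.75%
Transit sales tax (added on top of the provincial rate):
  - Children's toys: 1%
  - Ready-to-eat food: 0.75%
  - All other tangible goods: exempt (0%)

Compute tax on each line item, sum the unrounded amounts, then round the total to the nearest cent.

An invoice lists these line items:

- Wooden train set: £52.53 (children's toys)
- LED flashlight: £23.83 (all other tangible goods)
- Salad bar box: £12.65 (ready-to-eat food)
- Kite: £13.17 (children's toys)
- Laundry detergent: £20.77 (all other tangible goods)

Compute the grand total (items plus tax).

£129.21

Wooden train set £52.53: children's toys → 4.25% + 1% transit = 5.25% → £2.757825
LED flashlight £23.83: all other tangible goods → 3.75% + 0% transit = 3.75% → £0.893625
Salad bar box £12.65: ready-to-eat food → 8.25% + 0.75% transit = 9% → £1.1385
Kite £13.17: children's toys → 4.25% + 1% transit = 5.25% → £0.691425
Laundry detergent £20.77: all other tangible goods → 3.75% + 0% transit = 3.75% → £0.778875
Subtotal = £122.95; unrounded tax = £6.26025 → £6.26; total due = £129.21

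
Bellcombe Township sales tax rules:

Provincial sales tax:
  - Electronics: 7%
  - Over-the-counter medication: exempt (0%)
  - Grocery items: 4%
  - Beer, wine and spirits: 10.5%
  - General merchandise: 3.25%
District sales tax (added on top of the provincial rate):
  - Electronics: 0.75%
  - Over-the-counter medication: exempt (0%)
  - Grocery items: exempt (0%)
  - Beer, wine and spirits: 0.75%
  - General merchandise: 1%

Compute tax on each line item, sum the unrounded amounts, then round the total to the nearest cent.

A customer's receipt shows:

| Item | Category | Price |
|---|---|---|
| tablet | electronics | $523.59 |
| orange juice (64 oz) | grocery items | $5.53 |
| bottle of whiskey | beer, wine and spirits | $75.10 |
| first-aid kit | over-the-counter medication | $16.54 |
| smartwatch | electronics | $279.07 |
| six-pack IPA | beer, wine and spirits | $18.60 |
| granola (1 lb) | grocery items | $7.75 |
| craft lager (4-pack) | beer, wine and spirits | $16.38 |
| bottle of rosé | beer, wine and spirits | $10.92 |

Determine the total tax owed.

Tablet $523.59: electronics → 7% + 0.75% district = 7.75% → $40.578225
Orange juice (64 oz) $5.53: grocery items → 4% + 0% district = 4% → $0.2212
Bottle of whiskey $75.10: beer, wine and spirits → 10.5% + 0.75% district = 11.25% → $8.44875
First-aid kit $16.54: over-the-counter medication → 0% + 0% district = 0% → $0.00
Smartwatch $279.07: electronics → 7% + 0.75% district = 7.75% → $21.627925
Six-pack IPA $18.60: beer, wine and spirits → 10.5% + 0.75% district = 11.25% → $2.0925
Granola (1 lb) $7.75: grocery items → 4% + 0% district = 4% → $0.31
Craft lager (4-pack) $16.38: beer, wine and spirits → 10.5% + 0.75% district = 11.25% → $1.84275
Bottle of rosé $10.92: beer, wine and spirits → 10.5% + 0.75% district = 11.25% → $1.2285
Unrounded tax sum = $76.34985 → $76.35

$76.35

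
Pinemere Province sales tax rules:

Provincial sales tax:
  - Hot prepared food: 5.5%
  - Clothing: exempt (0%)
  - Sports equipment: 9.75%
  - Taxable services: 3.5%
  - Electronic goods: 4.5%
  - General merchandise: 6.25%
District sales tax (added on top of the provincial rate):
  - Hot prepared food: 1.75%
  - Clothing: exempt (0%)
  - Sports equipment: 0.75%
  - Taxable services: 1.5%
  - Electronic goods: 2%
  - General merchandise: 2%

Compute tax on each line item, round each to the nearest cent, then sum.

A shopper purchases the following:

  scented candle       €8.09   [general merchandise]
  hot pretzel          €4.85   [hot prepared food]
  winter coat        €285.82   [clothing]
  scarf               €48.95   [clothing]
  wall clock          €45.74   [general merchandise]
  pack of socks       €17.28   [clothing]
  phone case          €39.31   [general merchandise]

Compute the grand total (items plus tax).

€458.07

Scented candle €8.09: general merchandise → 6.25% + 2% district = 8.25% → €0.67
Hot pretzel €4.85: hot prepared food → 5.5% + 1.75% district = 7.25% → €0.35
Winter coat €285.82: clothing → 0% + 0% district = 0% → €0.00
Scarf €48.95: clothing → 0% + 0% district = 0% → €0.00
Wall clock €45.74: general merchandise → 6.25% + 2% district = 8.25% → €3.77
Pack of socks €17.28: clothing → 0% + 0% district = 0% → €0.00
Phone case €39.31: general merchandise → 6.25% + 2% district = 8.25% → €3.24
Subtotal = €450.04; tax = €8.03; total due = €458.07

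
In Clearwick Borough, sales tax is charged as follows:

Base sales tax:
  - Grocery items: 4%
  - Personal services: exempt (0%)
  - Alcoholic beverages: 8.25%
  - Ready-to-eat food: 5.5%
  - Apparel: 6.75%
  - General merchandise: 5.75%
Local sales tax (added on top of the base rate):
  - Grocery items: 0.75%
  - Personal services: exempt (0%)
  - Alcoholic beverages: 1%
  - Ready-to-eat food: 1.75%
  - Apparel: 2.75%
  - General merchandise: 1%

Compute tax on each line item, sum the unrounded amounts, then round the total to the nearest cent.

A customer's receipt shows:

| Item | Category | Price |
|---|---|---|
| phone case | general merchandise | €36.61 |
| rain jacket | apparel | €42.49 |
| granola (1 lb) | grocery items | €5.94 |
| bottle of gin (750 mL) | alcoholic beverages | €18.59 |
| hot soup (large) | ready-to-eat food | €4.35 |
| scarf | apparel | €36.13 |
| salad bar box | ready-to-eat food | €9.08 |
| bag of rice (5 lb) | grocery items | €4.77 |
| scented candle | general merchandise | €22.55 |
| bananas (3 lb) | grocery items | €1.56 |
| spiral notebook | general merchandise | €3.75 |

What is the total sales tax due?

€14.99

Phone case €36.61: general merchandise → 5.75% + 1% local = 6.75% → €2.471175
Rain jacket €42.49: apparel → 6.75% + 2.75% local = 9.5% → €4.03655
Granola (1 lb) €5.94: grocery items → 4% + 0.75% local = 4.75% → €0.28215
Bottle of gin (750 mL) €18.59: alcoholic beverages → 8.25% + 1% local = 9.25% → €1.719575
Hot soup (large) €4.35: ready-to-eat food → 5.5% + 1.75% local = 7.25% → €0.315375
Scarf €36.13: apparel → 6.75% + 2.75% local = 9.5% → €3.43235
Salad bar box €9.08: ready-to-eat food → 5.5% + 1.75% local = 7.25% → €0.6583
Bag of rice (5 lb) €4.77: grocery items → 4% + 0.75% local = 4.75% → €0.226575
Scented candle €22.55: general merchandise → 5.75% + 1% local = 6.75% → €1.522125
Bananas (3 lb) €1.56: grocery items → 4% + 0.75% local = 4.75% → €0.0741
Spiral notebook €3.75: general merchandise → 5.75% + 1% local = 6.75% → €0.253125
Unrounded tax sum = €14.9914 → €14.99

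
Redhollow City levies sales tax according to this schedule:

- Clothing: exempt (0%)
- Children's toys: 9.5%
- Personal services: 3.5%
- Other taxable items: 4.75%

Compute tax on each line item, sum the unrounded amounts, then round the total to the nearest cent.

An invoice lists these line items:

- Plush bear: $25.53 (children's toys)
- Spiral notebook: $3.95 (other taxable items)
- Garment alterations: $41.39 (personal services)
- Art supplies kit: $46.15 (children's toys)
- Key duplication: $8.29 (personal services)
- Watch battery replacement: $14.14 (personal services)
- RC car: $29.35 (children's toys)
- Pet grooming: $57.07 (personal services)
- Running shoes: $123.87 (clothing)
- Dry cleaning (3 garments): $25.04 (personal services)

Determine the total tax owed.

$14.89

Plush bear $25.53: children's toys → 9.5% → $2.42535
Spiral notebook $3.95: other taxable items → 4.75% → $0.187625
Garment alterations $41.39: personal services → 3.5% → $1.44865
Art supplies kit $46.15: children's toys → 9.5% → $4.38425
Key duplication $8.29: personal services → 3.5% → $0.29015
Watch battery replacement $14.14: personal services → 3.5% → $0.4949
RC car $29.35: children's toys → 9.5% → $2.78825
Pet grooming $57.07: personal services → 3.5% → $1.99745
Running shoes $123.87: clothing → 0% → $0.00
Dry cleaning (3 garments) $25.04: personal services → 3.5% → $0.8764
Unrounded tax sum = $14.893025 → $14.89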